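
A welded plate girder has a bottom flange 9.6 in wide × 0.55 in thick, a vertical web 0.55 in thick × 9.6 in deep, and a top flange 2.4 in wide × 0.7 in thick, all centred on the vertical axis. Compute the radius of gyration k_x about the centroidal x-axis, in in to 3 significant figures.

Split into non-overlapping primitives; take the origin at the lower-left of the bounding box.
Bottom plate: 9.6 × 0.55, A = 5.28 in², y = 0.275 in, Ī = 0.1331 in⁴.
Web plate: 0.55 × 9.6, A = 5.28 in², y = 5.35 in, Ī = 40.55 in⁴.
Top plate: 2.4 × 0.7, A = 1.68 in², y = 10.5 in, Ī = 0.0686 in⁴.
Centroid: ȳ = ΣA·y / ΣA = 3.8676 in.
Transfer each piece to the centroidal x-axis using Ī + A·d² with d = y − 3.8676:
  bottom plate: d = -3.5926 in → contributes +68.283 in⁴
  web plate: d = 1.4824 in → contributes +52.153 in⁴
  top plate: d = 6.6324 in → contributes +73.969 in⁴
Total I = 194.4 in⁴.
Radius of gyration: k = √(I/A) = √(194.4 / 12.24) = 3.9853 in.

k_x ≈ 3.99 in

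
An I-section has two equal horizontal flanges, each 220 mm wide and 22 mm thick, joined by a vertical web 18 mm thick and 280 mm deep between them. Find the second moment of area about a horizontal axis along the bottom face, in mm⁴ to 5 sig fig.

Decompose the section into non-overlapping parts with the origin at the bottom-left of its bounding rectangle.
Bottom flange: 220 × 22, A = 4 840 mm², y = 11 mm, Ī = 195213.3 mm⁴.
Web: 18 × 280, A = 5 040 mm², y = 162 mm, Ī = 32 928 000 mm⁴.
Top flange: 220 × 22, A = 4 840 mm², y = 313 mm, Ī = 195213.3 mm⁴.
Transfer each piece to a horizontal axis along the bottom face using Ī + A·d² with d = y − 0:
  bottom flange: d = 11 mm → contributes +780853.3 mm⁴
  web: d = 162 mm → contributes +165 197 760 mm⁴
  top flange: d = 313 mm → contributes +474 365 173 mm⁴
Total I = 640 343 787 mm⁴.

I_base ≈ 6.4034 × 10⁸ mm⁴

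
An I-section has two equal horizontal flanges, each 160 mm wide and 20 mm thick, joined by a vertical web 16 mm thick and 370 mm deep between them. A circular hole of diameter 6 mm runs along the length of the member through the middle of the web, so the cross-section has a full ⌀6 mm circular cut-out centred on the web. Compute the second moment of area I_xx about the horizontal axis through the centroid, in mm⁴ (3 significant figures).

I_xx ≈ 3.11 × 10⁸ mm⁴

Break the section into simple shapes (no overlaps), measuring from the bottom-left corner of the bounding box.
Bottom flange: 160 × 20, A = 3 200 mm², y = 10 mm, Ī = 106 667 mm⁴.
Web: 16 × 370, A = 5 920 mm², y = 205 mm, Ī = 67 537 333 mm⁴.
Top flange: 160 × 20, A = 3 200 mm², y = 400 mm, Ī = 106 667 mm⁴.
Hole (subtracted): ⌀6, A = 28.274 mm², y = 205 mm, Ī = 63.617 mm⁴.
By symmetry the centroid is at mid-height, ȳ = 205 mm.
Transfer each piece to the horizontal axis through the centroid using Ī + A·d² with d = y − 205:
  bottom flange: d = -195 mm → contributes +121 786 667 mm⁴
  web: d = 0 mm → contributes +67 537 333 mm⁴
  top flange: d = 195 mm → contributes +121 786 667 mm⁴
  hole: d = 0 mm → contributes −63.617 mm⁴
Total I = 311 110 603 mm⁴.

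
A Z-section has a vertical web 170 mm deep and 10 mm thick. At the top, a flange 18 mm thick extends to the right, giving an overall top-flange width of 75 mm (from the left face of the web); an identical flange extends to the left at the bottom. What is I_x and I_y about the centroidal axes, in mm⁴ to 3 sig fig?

Break the section into simple shapes (no overlaps), measuring from the bottom-left corner of the bounding box.
Web: 10 × 170, A = 1 700 mm², y = 85 mm, Ī = 4 094 167 mm⁴.
Top flange (beyond web): 65 × 18, A = 1 170 mm², y = 161 mm, Ī = 31 590 mm⁴.
Bottom flange (beyond web): 65 × 18, A = 1 170 mm², y = 9 mm, Ī = 31 590 mm⁴.
Centroid: ȳ = ΣA·y / ΣA = 85 mm.
Transfer each piece to the centroidal x-axis using Ī + A·d² with d = y − 85:
  web: d = 0 mm → contributes +4 094 167 mm⁴
  top flange (beyond web): d = 76 mm → contributes +6 789 510 mm⁴
  bottom flange (beyond web): d = -76 mm → contributes +6 789 510 mm⁴
Total I = 17 673 187 mm⁴.
For the y-axis: x̄ = 70 mm.
Repeating about the centroidal y-axis gives I_y = 4 128 667 mm⁴.

I_x ≈ 1.77 × 10⁷ mm⁴, I_y ≈ 4.13 × 10⁶ mm⁴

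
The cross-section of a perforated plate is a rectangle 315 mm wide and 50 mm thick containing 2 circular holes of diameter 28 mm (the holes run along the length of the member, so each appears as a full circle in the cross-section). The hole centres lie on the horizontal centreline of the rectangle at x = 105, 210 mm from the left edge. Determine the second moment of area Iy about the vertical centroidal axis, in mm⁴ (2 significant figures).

Decompose the section into non-overlapping parts with the origin at the bottom-left of its bounding rectangle.
Plate: 315 × 50, A = 15 750 mm², x = 157.5 mm, Ī = 130 232 813 mm⁴.
Hole 1 (subtracted): ⌀28, A = 615.8 mm², x = 105 mm, Ī = 30 172 mm⁴.
Hole 2 (subtracted): ⌀28, A = 615.8 mm², x = 210 mm, Ī = 30 172 mm⁴.
By symmetry the centroid is at mid-width, x̄ = 157.5 mm.
Transfer each piece to the vertical centroidal axis using Ī + A·d² with d = x − 157.5:
  plate: d = 0 mm → contributes +130 232 813 mm⁴
  hole 1: d = -52.5 mm → contributes −1 727 339 mm⁴
  hole 2: d = 52.5 mm → contributes −1 727 339 mm⁴
Total I = 126 778 135 mm⁴.

Iy ≈ 1.3 × 10⁸ mm⁴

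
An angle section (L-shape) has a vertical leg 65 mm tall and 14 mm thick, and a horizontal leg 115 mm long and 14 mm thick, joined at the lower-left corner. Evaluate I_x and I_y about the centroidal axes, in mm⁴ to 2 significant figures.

I_x ≈ 7.0 × 10⁵ mm⁴, I_y ≈ 3.0 × 10⁶ mm⁴

Decompose the section into non-overlapping parts with the origin at the bottom-left of its bounding rectangle.
Vertical leg: 14 × 65, A = 910 mm², y = 32.5 mm, Ī = 320 396 mm⁴.
Horizontal leg (remainder): 101 × 14, A = 1 414 mm², y = 7 mm, Ī = 23 095 mm⁴.
Centroid: ȳ = ΣA·y / ΣA = 16.98 mm.
Transfer each piece to the centroidal x-axis using Ī + A·d² with d = y − 16.98:
  vertical leg: d = 15.52 mm → contributes +539 448 mm⁴
  horizontal leg (remainder): d = -9.985 mm → contributes +164 070 mm⁴
Total I = 703 518 mm⁴.
For the y-axis: x̄ = 41.98 mm.
Repeating about the centroidal y-axis gives I_y = 3 047 468 mm⁴.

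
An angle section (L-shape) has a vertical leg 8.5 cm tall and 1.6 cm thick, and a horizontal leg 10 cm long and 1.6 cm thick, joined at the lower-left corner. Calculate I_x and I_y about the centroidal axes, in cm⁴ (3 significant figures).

I_x ≈ 165 cm⁴, I_y ≈ 251 cm⁴

Break the section into simple shapes (no overlaps), measuring from the bottom-left corner of the bounding box.
Vertical leg: 1.6 × 8.5, A = 13.6 cm², y = 4.25 cm, Ī = 81.883 cm⁴.
Horizontal leg (remainder): 8.4 × 1.6, A = 13.44 cm², y = 0.8 cm, Ī = 2.8672 cm⁴.
Centroid: ȳ = ΣA·y / ΣA = 2.5352 cm.
Transfer each piece to the centroidal x-axis using Ī + A·d² with d = y − 2.5352:
  vertical leg: d = 1.7148 cm → contributes +121.87 cm⁴
  horizontal leg (remainder): d = -1.7352 cm → contributes +43.334 cm⁴
Total I = 165.21 cm⁴.
For the y-axis: x̄ = 3.2852 cm.
Repeating about the centroidal y-axis gives I_y = 250.92 cm⁴.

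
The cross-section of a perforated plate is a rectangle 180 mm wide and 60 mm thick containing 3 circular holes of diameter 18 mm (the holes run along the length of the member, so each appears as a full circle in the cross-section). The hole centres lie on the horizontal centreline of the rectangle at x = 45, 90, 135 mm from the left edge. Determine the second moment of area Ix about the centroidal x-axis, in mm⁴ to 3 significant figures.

Split into non-overlapping primitives; take the origin at the lower-left of the bounding box.
Plate: 180 × 60, A = 10 800 mm², y = 30 mm, Ī = 3 240 000 mm⁴.
Hole 1 (subtracted): ⌀18, A = 254.47 mm², y = 30 mm, Ī = 5 153 mm⁴.
Hole 2 (subtracted): ⌀18, A = 254.47 mm², y = 30 mm, Ī = 5 153 mm⁴.
Hole 3 (subtracted): ⌀18, A = 254.47 mm², y = 30 mm, Ī = 5 153 mm⁴.
By symmetry the centroid is at mid-height, ȳ = 30 mm.
All pieces are centred on the centroidal x-axis, so I = ΣĪ (holes subtracted) = 3 224 541 mm⁴.

Ix ≈ 3.22 × 10⁶ mm⁴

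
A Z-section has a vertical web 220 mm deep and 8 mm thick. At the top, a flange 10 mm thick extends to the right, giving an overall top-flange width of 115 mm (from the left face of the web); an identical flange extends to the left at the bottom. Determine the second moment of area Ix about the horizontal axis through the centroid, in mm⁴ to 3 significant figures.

Ix ≈ 3.07 × 10⁷ mm⁴

Decompose the section into non-overlapping parts with the origin at the bottom-left of its bounding rectangle.
Web: 8 × 220, A = 1 760 mm², y = 110 mm, Ī = 7 098 667 mm⁴.
Top flange (beyond web): 107 × 10, A = 1 070 mm², y = 215 mm, Ī = 8916.7 mm⁴.
Bottom flange (beyond web): 107 × 10, A = 1 070 mm², y = 5 mm, Ī = 8916.7 mm⁴.
Centroid: ȳ = ΣA·y / ΣA = 110 mm.
Transfer each piece to the horizontal axis through the centroid using Ī + A·d² with d = y − 110:
  web: d = 0 mm → contributes +7 098 667 mm⁴
  top flange (beyond web): d = 105 mm → contributes +11 805 667 mm⁴
  bottom flange (beyond web): d = -105 mm → contributes +11 805 667 mm⁴
Total I = 30 710 000 mm⁴.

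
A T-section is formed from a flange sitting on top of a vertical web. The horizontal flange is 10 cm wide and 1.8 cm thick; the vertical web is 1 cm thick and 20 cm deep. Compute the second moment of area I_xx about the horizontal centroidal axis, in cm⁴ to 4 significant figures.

Break the section into simple shapes (no overlaps), measuring from the bottom-left corner of the bounding box.
Flange: 10 × 1.8, A = 18 cm², y = 20.9 cm, Ī = 4.86 cm⁴.
Web: 1 × 20, A = 20 cm², y = 10 cm, Ī = 666.667 cm⁴.
Centroid: ȳ = ΣA·y / ΣA = 15.1632 cm.
Transfer each piece to the horizontal centroidal axis using Ī + A·d² with d = y − 15.1632:
  flange: d = 5.73684 cm → contributes +597.264 cm⁴
  web: d = -5.16316 cm → contributes +1199.83 cm⁴
Total I = 1797.1 cm⁴.

I_xx ≈ 1797 cm⁴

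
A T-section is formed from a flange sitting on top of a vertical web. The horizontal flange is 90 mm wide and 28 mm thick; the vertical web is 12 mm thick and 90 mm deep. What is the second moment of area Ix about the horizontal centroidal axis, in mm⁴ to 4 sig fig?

Treat the section as a set of non-overlapping primitives; coordinates are from the bounding-box lower-left.
Flange: 90 × 28, A = 2 520 mm², y = 104 mm, Ī = 164 640 mm⁴.
Web: 12 × 90, A = 1 080 mm², y = 45 mm, Ī = 729 000 mm⁴.
Centroid: ȳ = ΣA·y / ΣA = 86.3 mm.
Transfer each piece to the horizontal centroidal axis using Ī + A·d² with d = y − 86.3:
  flange: d = 17.7 mm → contributes +954 131 mm⁴
  web: d = -41.3 mm → contributes +2 571 145 mm⁴
Total I = 3 525 276 mm⁴.

Ix ≈ 3.525 × 10⁶ mm⁴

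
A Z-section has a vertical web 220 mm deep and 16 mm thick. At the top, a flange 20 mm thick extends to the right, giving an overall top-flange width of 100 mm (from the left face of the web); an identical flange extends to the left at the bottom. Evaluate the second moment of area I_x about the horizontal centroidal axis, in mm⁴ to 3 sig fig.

Treat the section as a set of non-overlapping primitives; coordinates are from the bounding-box lower-left.
Web: 16 × 220, A = 3 520 mm², y = 110 mm, Ī = 14 197 333 mm⁴.
Top flange (beyond web): 84 × 20, A = 1 680 mm², y = 210 mm, Ī = 56 000 mm⁴.
Bottom flange (beyond web): 84 × 20, A = 1 680 mm², y = 10 mm, Ī = 56 000 mm⁴.
Centroid: ȳ = ΣA·y / ΣA = 110 mm.
Transfer each piece to the horizontal centroidal axis using Ī + A·d² with d = y − 110:
  web: d = 0 mm → contributes +14 197 333 mm⁴
  top flange (beyond web): d = 100 mm → contributes +16 856 000 mm⁴
  bottom flange (beyond web): d = -100 mm → contributes +16 856 000 mm⁴
Total I = 47 909 333 mm⁴.

I_x ≈ 4.79 × 10⁷ mm⁴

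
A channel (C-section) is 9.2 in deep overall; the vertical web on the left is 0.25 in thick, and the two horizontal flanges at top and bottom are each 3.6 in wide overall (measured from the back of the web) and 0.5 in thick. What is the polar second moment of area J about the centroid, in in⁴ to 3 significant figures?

J ≈ 87.2 in⁴

Break the section into simple shapes (no overlaps), measuring from the bottom-left corner of the bounding box.
Web: 0.25 × 9.2, A = 2.3 in², y = 4.6 in, Ī = 16.223 in⁴.
Top flange (beyond web): 3.35 × 0.5, A = 1.675 in², y = 8.95 in, Ī = 0.034896 in⁴.
Bottom flange (beyond web): 3.35 × 0.5, A = 1.675 in², y = 0.25 in, Ī = 0.034896 in⁴.
By symmetry the centroid is at mid-height, ȳ = 4.6 in.
Transfer each piece to the centroidal x-axis using Ī + A·d² with d = y − 4.6:
  web: d = 0 in → contributes +16.223 in⁴
  top flange (beyond web): d = 4.35 in → contributes +31.73 in⁴
  bottom flange (beyond web): d = -4.35 in → contributes +31.73 in⁴
Total I = 79.683 in⁴.
For the y-axis: x̄ = 1.1923 in.
Repeating about the centroidal y-axis gives I_y = 7.5634 in⁴.
Polar second moment: J = I_x + I_y = 87.246 in⁴.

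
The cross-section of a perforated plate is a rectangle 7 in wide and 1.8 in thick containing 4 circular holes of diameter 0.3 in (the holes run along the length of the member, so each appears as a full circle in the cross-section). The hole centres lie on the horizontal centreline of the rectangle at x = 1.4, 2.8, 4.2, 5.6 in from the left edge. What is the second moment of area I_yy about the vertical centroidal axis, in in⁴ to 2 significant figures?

Treat the section as a set of non-overlapping primitives; coordinates are from the bounding-box lower-left.
Plate: 7 × 1.8, A = 12.6 in², x = 3.5 in, Ī = 51.45 in⁴.
Hole 1 (subtracted): ⌀0.3, A = 0.07069 in², x = 1.4 in, Ī = 0.0003976 in⁴.
Hole 2 (subtracted): ⌀0.3, A = 0.07069 in², x = 2.8 in, Ī = 0.0003976 in⁴.
Hole 3 (subtracted): ⌀0.3, A = 0.07069 in², x = 4.2 in, Ī = 0.0003976 in⁴.
Hole 4 (subtracted): ⌀0.3, A = 0.07069 in², x = 5.6 in, Ī = 0.0003976 in⁴.
By symmetry the centroid is at mid-width, x̄ = 3.5 in.
Transfer each piece to the vertical centroidal axis using Ī + A·d² with d = x − 3.5:
  plate: d = 0 in → contributes +51.45 in⁴
  hole 1: d = -2.1 in → contributes −0.3121 in⁴
  hole 2: d = -0.7 in → contributes −0.03503 in⁴
  hole 3: d = 0.7 in → contributes −0.03503 in⁴
  hole 4: d = 2.1 in → contributes −0.3121 in⁴
Total I = 50.76 in⁴.

I_yy ≈ 51 in⁴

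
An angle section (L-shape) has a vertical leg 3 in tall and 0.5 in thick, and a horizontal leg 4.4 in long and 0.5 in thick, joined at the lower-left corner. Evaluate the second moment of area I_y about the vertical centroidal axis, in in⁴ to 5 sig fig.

Treat the section as a set of non-overlapping primitives; coordinates are from the bounding-box lower-left.
Vertical leg: 0.5 × 3, A = 1.5 in², x = 0.25 in, Ī = 0.03125 in⁴.
Horizontal leg (remainder): 3.9 × 0.5, A = 1.95 in², x = 2.45 in, Ī = 2.471625 in⁴.
Centroid: x̄ = ΣA·x / ΣA = 1.493478 in.
Transfer each piece to the vertical centroidal axis using Ī + A·d² with d = x − 1.493478:
  vertical leg: d = -1.243478 in → contributes +2.350607 in⁴
  horizontal leg (remainder): d = 0.9565217 in → contributes +4.255746 in⁴
Total I = 6.606353 in⁴.

I_y ≈ 6.6064 in⁴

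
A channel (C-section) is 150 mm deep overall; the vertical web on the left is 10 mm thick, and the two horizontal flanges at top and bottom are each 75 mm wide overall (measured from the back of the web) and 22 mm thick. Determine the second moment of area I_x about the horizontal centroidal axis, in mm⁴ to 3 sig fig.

Split into non-overlapping primitives; take the origin at the lower-left of the bounding box.
Web: 10 × 150, A = 1 500 mm², y = 75 mm, Ī = 2 812 500 mm⁴.
Top flange (beyond web): 65 × 22, A = 1 430 mm², y = 139 mm, Ī = 57 677 mm⁴.
Bottom flange (beyond web): 65 × 22, A = 1 430 mm², y = 11 mm, Ī = 57 677 mm⁴.
By symmetry the centroid is at mid-height, ȳ = 75 mm.
Transfer each piece to the horizontal centroidal axis using Ī + A·d² with d = y − 75:
  web: d = 0 mm → contributes +2 812 500 mm⁴
  top flange (beyond web): d = 64 mm → contributes +5 914 957 mm⁴
  bottom flange (beyond web): d = -64 mm → contributes +5 914 957 mm⁴
Total I = 14 642 413 mm⁴.

I_x ≈ 1.46 × 10⁷ mm⁴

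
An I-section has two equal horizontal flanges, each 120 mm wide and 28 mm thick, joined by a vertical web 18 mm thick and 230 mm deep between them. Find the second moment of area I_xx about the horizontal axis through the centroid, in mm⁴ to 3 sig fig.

Break the section into simple shapes (no overlaps), measuring from the bottom-left corner of the bounding box.
Bottom flange: 120 × 28, A = 3 360 mm², y = 14 mm, Ī = 219 520 mm⁴.
Web: 18 × 230, A = 4 140 mm², y = 143 mm, Ī = 18 250 500 mm⁴.
Top flange: 120 × 28, A = 3 360 mm², y = 272 mm, Ī = 219 520 mm⁴.
By symmetry the centroid is at mid-height, ȳ = 143 mm.
Transfer each piece to the horizontal axis through the centroid using Ī + A·d² with d = y − 143:
  bottom flange: d = -129 mm → contributes +56 133 280 mm⁴
  web: d = 0 mm → contributes +18 250 500 mm⁴
  top flange: d = 129 mm → contributes +56 133 280 mm⁴
Total I = 130 517 060 mm⁴.

I_xx ≈ 1.31 × 10⁸ mm⁴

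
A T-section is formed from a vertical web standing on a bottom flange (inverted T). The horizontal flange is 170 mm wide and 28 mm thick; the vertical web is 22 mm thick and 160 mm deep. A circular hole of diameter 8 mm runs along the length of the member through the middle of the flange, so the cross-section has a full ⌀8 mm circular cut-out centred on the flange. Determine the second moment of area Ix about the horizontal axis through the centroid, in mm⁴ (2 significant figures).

Treat the section as a set of non-overlapping primitives; coordinates are from the bounding-box lower-left.
Flange: 170 × 28, A = 4 760 mm², y = 14 mm, Ī = 310 987 mm⁴.
Web: 22 × 160, A = 3 520 mm², y = 108 mm, Ī = 7 509 333 mm⁴.
Hole (subtracted): ⌀8, A = 50.27 mm², y = 14 mm, Ī = 201.1 mm⁴.
Centroid: ȳ = ΣA·y / ΣA = 54.21 mm.
Transfer each piece to the horizontal axis through the centroid using Ī + A·d² with d = y − 54.21:
  flange: d = -40.21 mm → contributes +8 005 415 mm⁴
  web: d = 53.79 mm → contributes +17 695 706 mm⁴
  hole: d = -40.21 mm → contributes −81 454 mm⁴
Total I = 25 619 667 mm⁴.

Ix ≈ 2.6 × 10⁷ mm⁴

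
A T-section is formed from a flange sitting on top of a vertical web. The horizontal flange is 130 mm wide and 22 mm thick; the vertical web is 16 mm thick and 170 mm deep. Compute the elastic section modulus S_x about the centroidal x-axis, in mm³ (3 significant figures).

Split into non-overlapping primitives; take the origin at the lower-left of the bounding box.
Flange: 130 × 22, A = 2 860 mm², y = 181 mm, Ī = 115 353 mm⁴.
Web: 16 × 170, A = 2 720 mm², y = 85 mm, Ī = 6 550 667 mm⁴.
Centroid: ȳ = ΣA·y / ΣA = 134.2 mm.
Transfer each piece to the centroidal x-axis using Ī + A·d² with d = y − 134.2:
  flange: d = 46.796 mm → contributes +6 378 288 mm⁴
  web: d = -49.204 mm → contributes +13 135 959 mm⁴
Total I = 19 514 247 mm⁴.
Extreme fibre distance c = 134.2 mm; S = I/c = 145 407 mm³.

S_x ≈ 1.45 × 10⁵ mm³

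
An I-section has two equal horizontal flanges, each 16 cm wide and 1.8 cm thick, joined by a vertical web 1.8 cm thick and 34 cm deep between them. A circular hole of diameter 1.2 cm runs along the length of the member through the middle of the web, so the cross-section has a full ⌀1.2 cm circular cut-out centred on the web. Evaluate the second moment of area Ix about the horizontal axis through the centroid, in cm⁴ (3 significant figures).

Ix ≈ 2.44 × 10⁴ cm⁴

Split into non-overlapping primitives; take the origin at the lower-left of the bounding box.
Bottom flange: 16 × 1.8, A = 28.8 cm², y = 0.9 cm, Ī = 7.776 cm⁴.
Web: 1.8 × 34, A = 61.2 cm², y = 18.8 cm, Ī = 5895.6 cm⁴.
Top flange: 16 × 1.8, A = 28.8 cm², y = 36.7 cm, Ī = 7.776 cm⁴.
Hole (subtracted): ⌀1.2, A = 1.131 cm², y = 18.8 cm, Ī = 0.10179 cm⁴.
By symmetry the centroid is at mid-height, ȳ = 18.8 cm.
Transfer each piece to the horizontal axis through the centroid using Ī + A·d² with d = y − 18.8:
  bottom flange: d = -17.9 cm → contributes +9235.6 cm⁴
  web: d = 0 cm → contributes +5895.6 cm⁴
  top flange: d = 17.9 cm → contributes +9235.6 cm⁴
  hole: d = 0 cm → contributes −0.10179 cm⁴
Total I = 24 367 cm⁴.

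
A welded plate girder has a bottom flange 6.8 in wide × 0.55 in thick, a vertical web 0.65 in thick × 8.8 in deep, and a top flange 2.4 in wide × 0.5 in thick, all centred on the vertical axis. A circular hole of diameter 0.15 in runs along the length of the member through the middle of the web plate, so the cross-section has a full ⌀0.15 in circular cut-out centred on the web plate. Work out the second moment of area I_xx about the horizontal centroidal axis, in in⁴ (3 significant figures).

I_xx ≈ 131 in⁴

Split into non-overlapping primitives; take the origin at the lower-left of the bounding box.
Bottom plate: 6.8 × 0.55, A = 3.74 in², y = 0.275 in, Ī = 0.094279 in⁴.
Web plate: 0.65 × 8.8, A = 5.72 in², y = 4.95 in, Ī = 36.913 in⁴.
Top plate: 2.4 × 0.5, A = 1.2 in², y = 9.6 in, Ī = 0.025 in⁴.
Hole (subtracted): ⌀0.15, A = 0.017671 in², y = 4.95 in, Ī = 0.00002485 in⁴.
Centroid: ȳ = ΣA·y / ΣA = 3.8314 in.
Transfer each piece to the horizontal centroidal axis using Ī + A·d² with d = y − 3.8314:
  bottom plate: d = -3.5564 in → contributes +47.398 in⁴
  web plate: d = 1.1186 in → contributes +44.07 in⁴
  top plate: d = 5.7686 in → contributes +39.957 in⁴
  hole: d = 1.1186 in → contributes −0.022137 in⁴
Total I = 131.4 in⁴.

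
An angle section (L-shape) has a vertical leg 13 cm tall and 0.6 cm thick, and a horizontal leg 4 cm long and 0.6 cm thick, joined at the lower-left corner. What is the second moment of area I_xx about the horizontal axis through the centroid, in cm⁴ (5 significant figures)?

Decompose the section into non-overlapping parts with the origin at the bottom-left of its bounding rectangle.
Vertical leg: 0.6 × 13, A = 7.8 cm², y = 6.5 cm, Ī = 109.85 cm⁴.
Horizontal leg (remainder): 3.4 × 0.6, A = 2.04 cm², y = 0.3 cm, Ī = 0.0612 cm⁴.
Centroid: ȳ = ΣA·y / ΣA = 5.214634 cm.
Transfer each piece to the horizontal axis through the centroid using Ī + A·d² with d = y − 5.214634:
  vertical leg: d = 1.285366 cm → contributes +122.7369 cm⁴
  horizontal leg (remainder): d = -4.914634 cm → contributes +49.3346 cm⁴
Total I = 172.0715 cm⁴.

I_xx ≈ 172.07 cm⁴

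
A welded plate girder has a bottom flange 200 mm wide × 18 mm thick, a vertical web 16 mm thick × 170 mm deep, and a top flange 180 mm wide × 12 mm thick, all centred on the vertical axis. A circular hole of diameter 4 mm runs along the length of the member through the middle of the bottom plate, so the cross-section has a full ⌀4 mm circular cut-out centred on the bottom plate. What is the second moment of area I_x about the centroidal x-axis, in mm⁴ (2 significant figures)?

I_x ≈ 5.4 × 10⁷ mm⁴

Treat the section as a set of non-overlapping primitives; coordinates are from the bounding-box lower-left.
Bottom plate: 200 × 18, A = 3 600 mm², y = 9 mm, Ī = 97 200 mm⁴.
Web plate: 16 × 170, A = 2 720 mm², y = 103 mm, Ī = 6 550 667 mm⁴.
Top plate: 180 × 12, A = 2 160 mm², y = 194 mm, Ī = 25 920 mm⁴.
Hole (subtracted): ⌀4, A = 12.57 mm², y = 9 mm, Ī = 12.57 mm⁴.
Centroid: ȳ = ΣA·y / ΣA = 86.39 mm.
Transfer each piece to the centroidal x-axis using Ī + A·d² with d = y − 86.39:
  bottom plate: d = -77.39 mm → contributes +21 657 397 mm⁴
  web plate: d = 16.61 mm → contributes +7 301 250 mm⁴
  top plate: d = 107.6 mm → contributes +25 039 337 mm⁴
  hole: d = -77.39 mm → contributes −75 272 mm⁴
Total I = 53 922 712 mm⁴.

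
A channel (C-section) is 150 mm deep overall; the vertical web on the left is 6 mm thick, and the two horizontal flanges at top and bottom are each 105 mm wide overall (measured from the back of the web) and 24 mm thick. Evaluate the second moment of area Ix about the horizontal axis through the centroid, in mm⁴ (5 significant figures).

Break the section into simple shapes (no overlaps), measuring from the bottom-left corner of the bounding box.
Web: 6 × 150, A = 900 mm², y = 75 mm, Ī = 1 687 500 mm⁴.
Top flange (beyond web): 99 × 24, A = 2 376 mm², y = 138 mm, Ī = 114 048 mm⁴.
Bottom flange (beyond web): 99 × 24, A = 2 376 mm², y = 12 mm, Ī = 114 048 mm⁴.
By symmetry the centroid is at mid-height, ȳ = 75 mm.
Transfer each piece to the horizontal axis through the centroid using Ī + A·d² with d = y − 75:
  web: d = 0 mm → contributes +1 687 500 mm⁴
  top flange (beyond web): d = 63 mm → contributes +9 544 392 mm⁴
  bottom flange (beyond web): d = -63 mm → contributes +9 544 392 mm⁴
Total I = 20 776 284 mm⁴.

Ix ≈ 2.0776 × 10⁷ mm⁴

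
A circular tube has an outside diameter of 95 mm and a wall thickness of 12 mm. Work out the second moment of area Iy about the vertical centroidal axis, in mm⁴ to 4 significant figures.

Iy ≈ 2.751 × 10⁶ mm⁴

Split into non-overlapping primitives; take the origin at the lower-left of the bounding box.
Outer circle: ⌀95, A = 7088.22 mm², x = 47.5 mm, Ī = 3 998 198 mm⁴.
Bore (subtracted): ⌀71, A = 3959.19 mm², x = 47.5 mm, Ī = 1 247 393 mm⁴.
By symmetry the centroid is at mid-width, x̄ = 47.5 mm.
All pieces are centred on the vertical centroidal axis, so I = ΣĪ (holes subtracted) = 2 750 805 mm⁴.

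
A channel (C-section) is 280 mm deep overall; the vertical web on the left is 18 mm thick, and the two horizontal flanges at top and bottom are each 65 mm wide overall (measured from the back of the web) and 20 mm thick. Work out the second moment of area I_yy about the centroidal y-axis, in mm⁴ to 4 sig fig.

Decompose the section into non-overlapping parts with the origin at the bottom-left of its bounding rectangle.
Web: 18 × 280, A = 5 040 mm², x = 9 mm, Ī = 136 080 mm⁴.
Top flange (beyond web): 47 × 20, A = 940 mm², x = 41.5 mm, Ī = 173 038 mm⁴.
Bottom flange (beyond web): 47 × 20, A = 940 mm², x = 41.5 mm, Ī = 173 038 mm⁴.
Centroid: x̄ = ΣA·x / ΣA = 17.8295 mm.
Transfer each piece to the centroidal y-axis using Ī + A·d² with d = x − 17.8295:
  web: d = -8.82948 mm → contributes +528 997 mm⁴
  top flange (beyond web): d = 23.6705 mm → contributes +699 714 mm⁴
  bottom flange (beyond web): d = 23.6705 mm → contributes +699 714 mm⁴
Total I = 1 928 425 mm⁴.

I_yy ≈ 1.928 × 10⁶ mm⁴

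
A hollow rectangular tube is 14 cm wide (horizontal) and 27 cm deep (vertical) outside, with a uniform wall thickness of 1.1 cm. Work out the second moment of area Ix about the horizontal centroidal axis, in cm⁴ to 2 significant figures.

Treat the section as a set of non-overlapping primitives; coordinates are from the bounding-box lower-left.
Outer rectangle: 14 × 27, A = 378 cm², y = 13.5 cm, Ī = 22 964 cm⁴.
Inner void (subtracted): 11.8 × 24.8, A = 292.6 cm², y = 13.5 cm, Ī = 14 999 cm⁴.
By symmetry the centroid is at mid-height, ȳ = 13.5 cm.
All pieces are centred on the horizontal centroidal axis, so I = ΣĪ (holes subtracted) = 7 965 cm⁴.

Ix ≈ 8000 cm⁴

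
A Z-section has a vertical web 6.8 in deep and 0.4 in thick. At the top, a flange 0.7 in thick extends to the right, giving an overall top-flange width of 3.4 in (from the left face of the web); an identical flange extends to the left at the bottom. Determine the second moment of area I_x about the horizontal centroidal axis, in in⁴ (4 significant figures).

Treat the section as a set of non-overlapping primitives; coordinates are from the bounding-box lower-left.
Web: 0.4 × 6.8, A = 2.72 in², y = 3.4 in, Ī = 10.4811 in⁴.
Top flange (beyond web): 3 × 0.7, A = 2.1 in², y = 6.45 in, Ī = 0.08575 in⁴.
Bottom flange (beyond web): 3 × 0.7, A = 2.1 in², y = 0.35 in, Ī = 0.08575 in⁴.
Centroid: ȳ = ΣA·y / ΣA = 3.4 in.
Transfer each piece to the horizontal centroidal axis using Ī + A·d² with d = y − 3.4:
  web: d = 0 in → contributes +10.4811 in⁴
  top flange (beyond web): d = 3.05 in → contributes +19.621 in⁴
  bottom flange (beyond web): d = -3.05 in → contributes +19.621 in⁴
Total I = 49.7231 in⁴.

I_x ≈ 49.72 in⁴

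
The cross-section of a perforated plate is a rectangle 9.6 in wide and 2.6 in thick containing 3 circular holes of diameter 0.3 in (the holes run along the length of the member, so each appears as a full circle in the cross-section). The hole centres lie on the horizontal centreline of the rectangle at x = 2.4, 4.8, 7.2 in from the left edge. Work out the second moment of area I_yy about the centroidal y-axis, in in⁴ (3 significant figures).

Treat the section as a set of non-overlapping primitives; coordinates are from the bounding-box lower-left.
Plate: 9.6 × 2.6, A = 24.96 in², x = 4.8 in, Ī = 191.69 in⁴.
Hole 1 (subtracted): ⌀0.3, A = 0.070686 in², x = 2.4 in, Ī = 0.00039761 in⁴.
Hole 2 (subtracted): ⌀0.3, A = 0.070686 in², x = 4.8 in, Ī = 0.00039761 in⁴.
Hole 3 (subtracted): ⌀0.3, A = 0.070686 in², x = 7.2 in, Ī = 0.00039761 in⁴.
By symmetry the centroid is at mid-width, x̄ = 4.8 in.
Transfer each piece to the centroidal y-axis using Ī + A·d² with d = x − 4.8:
  plate: d = 0 in → contributes +191.69 in⁴
  hole 1: d = -2.4 in → contributes −0.40755 in⁴
  hole 2: d = 0 in → contributes −0.00039761 in⁴
  hole 3: d = 2.4 in → contributes −0.40755 in⁴
Total I = 190.88 in⁴.

I_yy ≈ 191 in⁴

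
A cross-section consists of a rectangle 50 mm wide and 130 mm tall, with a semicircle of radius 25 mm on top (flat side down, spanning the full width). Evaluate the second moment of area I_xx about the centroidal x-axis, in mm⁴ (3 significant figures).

Decompose the section into non-overlapping parts with the origin at the bottom-left of its bounding rectangle.
Rectangular body: 50 × 130, A = 6 500 mm², y = 65 mm, Ī = 9 154 167 mm⁴.
Semicircular cap: semicircle r = 25, A = 981.75 mm², y = 140.61 mm, Ī = 42 874 mm⁴.
Centroid: ȳ = ΣA·y / ΣA = 74.922 mm.
Transfer each piece to the centroidal x-axis using Ī + A·d² with d = y − 74.922:
  rectangular body: d = -9.9215 mm → contributes +9 794 004 mm⁴
  semicircular cap: d = 65.689 mm → contributes +4 279 135 mm⁴
Total I = 14 073 139 mm⁴.

I_xx ≈ 1.41 × 10⁷ mm⁴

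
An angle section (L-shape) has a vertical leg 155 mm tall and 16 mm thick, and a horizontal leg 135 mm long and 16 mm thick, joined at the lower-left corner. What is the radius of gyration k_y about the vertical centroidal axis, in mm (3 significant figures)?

Split into non-overlapping primitives; take the origin at the lower-left of the bounding box.
Vertical leg: 16 × 155, A = 2 480 mm², x = 8 mm, Ī = 52 907 mm⁴.
Horizontal leg (remainder): 119 × 16, A = 1 904 mm², x = 75.5 mm, Ī = 2 246 879 mm⁴.
Centroid: x̄ = ΣA·x / ΣA = 37.316 mm.
Transfer each piece to the vertical centroidal axis using Ī + A·d² with d = x − 37.316:
  vertical leg: d = -29.316 mm → contributes +2 184 243 mm⁴
  horizontal leg (remainder): d = 38.184 mm → contributes +5 022 989 mm⁴
Total I = 7 207 232 mm⁴.
Radius of gyration: k = √(I/A) = √(7 207 232 / 4 384) = 40.546 mm.

k_y ≈ 40.5 mm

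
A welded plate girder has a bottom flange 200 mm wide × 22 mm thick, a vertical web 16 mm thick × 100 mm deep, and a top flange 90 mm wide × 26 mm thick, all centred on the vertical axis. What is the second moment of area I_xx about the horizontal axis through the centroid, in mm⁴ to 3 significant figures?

I_xx ≈ 2.55 × 10⁷ mm⁴

Decompose the section into non-overlapping parts with the origin at the bottom-left of its bounding rectangle.
Bottom plate: 200 × 22, A = 4 400 mm², y = 11 mm, Ī = 177 467 mm⁴.
Web plate: 16 × 100, A = 1 600 mm², y = 72 mm, Ī = 1 333 333 mm⁴.
Top plate: 90 × 26, A = 2 340 mm², y = 135 mm, Ī = 131 820 mm⁴.
Centroid: ȳ = ΣA·y / ΣA = 57.494 mm.
Transfer each piece to the horizontal axis through the centroid using Ī + A·d² with d = y − 57.494:
  bottom plate: d = -46.494 mm → contributes +9 688 914 mm⁴
  web plate: d = 14.506 mm → contributes +1 670 012 mm⁴
  top plate: d = 77.506 mm → contributes +14 188 620 mm⁴
Total I = 25 547 545 mm⁴.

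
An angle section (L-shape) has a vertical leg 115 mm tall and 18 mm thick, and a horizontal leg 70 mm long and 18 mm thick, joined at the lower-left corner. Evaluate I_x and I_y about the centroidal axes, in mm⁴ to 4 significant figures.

I_x ≈ 3.823 × 10⁶ mm⁴, I_y ≈ 1.056 × 10⁶ mm⁴

Decompose the section into non-overlapping parts with the origin at the bottom-left of its bounding rectangle.
Vertical leg: 18 × 115, A = 2 070 mm², y = 57.5 mm, Ī = 2 281 313 mm⁴.
Horizontal leg (remainder): 52 × 18, A = 936 mm², y = 9 mm, Ī = 25 272 mm⁴.
Centroid: ȳ = ΣA·y / ΣA = 42.3982 mm.
Transfer each piece to the centroidal x-axis using Ī + A·d² with d = y − 42.3982:
  vertical leg: d = 15.1018 mm → contributes +2 753 406 mm⁴
  horizontal leg (remainder): d = -33.3982 mm → contributes +1 069 324 mm⁴
Total I = 3 822 729 mm⁴.
For the y-axis: x̄ = 19.8982 mm.
Repeating about the centroidal y-axis gives I_y = 1 056 377 mm⁴.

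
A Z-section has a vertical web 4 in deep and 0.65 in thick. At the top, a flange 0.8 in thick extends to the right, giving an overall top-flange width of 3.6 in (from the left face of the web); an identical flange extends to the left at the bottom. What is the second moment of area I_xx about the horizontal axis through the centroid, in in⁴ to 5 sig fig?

I_xx ≈ 15.802 in⁴

Split into non-overlapping primitives; take the origin at the lower-left of the bounding box.
Web: 0.65 × 4, A = 2.6 in², y = 2 in, Ī = 3.466667 in⁴.
Top flange (beyond web): 2.95 × 0.8, A = 2.36 in², y = 3.6 in, Ī = 0.1258667 in⁴.
Bottom flange (beyond web): 2.95 × 0.8, A = 2.36 in², y = 0.4 in, Ī = 0.1258667 in⁴.
Centroid: ȳ = ΣA·y / ΣA = 2 in.
Transfer each piece to the horizontal axis through the centroid using Ī + A·d² with d = y − 2:
  web: d = 0 in → contributes +3.466667 in⁴
  top flange (beyond web): d = 1.6 in → contributes +6.167467 in⁴
  bottom flange (beyond web): d = -1.6 in → contributes +6.167467 in⁴
Total I = 15.8016 in⁴.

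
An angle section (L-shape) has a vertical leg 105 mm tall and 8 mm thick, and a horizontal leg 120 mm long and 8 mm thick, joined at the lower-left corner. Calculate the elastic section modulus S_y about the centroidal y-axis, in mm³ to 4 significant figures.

S_y ≈ 2.942 × 10⁴ mm³

Treat the section as a set of non-overlapping primitives; coordinates are from the bounding-box lower-left.
Vertical leg: 8 × 105, A = 840 mm², x = 4 mm, Ī = 4 480 mm⁴.
Horizontal leg (remainder): 112 × 8, A = 896 mm², x = 64 mm, Ī = 936 619 mm⁴.
Centroid: x̄ = ΣA·x / ΣA = 34.9677 mm.
Transfer each piece to the centroidal y-axis using Ī + A·d² with d = x − 34.9677:
  vertical leg: d = -30.9677 mm → contributes +810 041 mm⁴
  horizontal leg (remainder): d = 29.0323 mm → contributes +1 691 832 mm⁴
Total I = 2 501 873 mm⁴.
Extreme fibre distance c = 85.0323 mm; S = I/c = 29422.6 mm³.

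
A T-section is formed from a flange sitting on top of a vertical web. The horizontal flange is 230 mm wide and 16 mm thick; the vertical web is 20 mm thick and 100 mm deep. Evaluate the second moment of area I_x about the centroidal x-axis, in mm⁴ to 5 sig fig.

Treat the section as a set of non-overlapping primitives; coordinates are from the bounding-box lower-left.
Flange: 230 × 16, A = 3 680 mm², y = 108 mm, Ī = 78506.67 mm⁴.
Web: 20 × 100, A = 2 000 mm², y = 50 mm, Ī = 1 666 667 mm⁴.
Centroid: ȳ = ΣA·y / ΣA = 87.57746 mm.
Transfer each piece to the centroidal x-axis using Ī + A·d² with d = y − 87.57746:
  flange: d = 20.42254 mm → contributes +1 613 361 mm⁴
  web: d = -37.57746 mm → contributes +4 490 798 mm⁴
Total I = 6 104 159 mm⁴.

I_x ≈ 6.1042 × 10⁶ mm⁴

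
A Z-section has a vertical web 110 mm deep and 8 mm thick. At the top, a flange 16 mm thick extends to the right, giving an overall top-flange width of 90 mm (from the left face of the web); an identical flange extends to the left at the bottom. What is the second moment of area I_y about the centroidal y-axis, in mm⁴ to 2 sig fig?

Decompose the section into non-overlapping parts with the origin at the bottom-left of its bounding rectangle.
Web: 8 × 110, A = 880 mm², x = 86 mm, Ī = 4 693 mm⁴.
Top flange (beyond web): 82 × 16, A = 1 312 mm², x = 131 mm, Ī = 735 157 mm⁴.
Bottom flange (beyond web): 82 × 16, A = 1 312 mm², x = 41 mm, Ī = 735 157 mm⁴.
Centroid: x̄ = ΣA·x / ΣA = 86 mm.
Transfer each piece to the centroidal y-axis using Ī + A·d² with d = x − 86:
  web: d = 0 mm → contributes +4 693 mm⁴
  top flange (beyond web): d = 45 mm → contributes +3 391 957 mm⁴
  bottom flange (beyond web): d = -45 mm → contributes +3 391 957 mm⁴
Total I = 6 788 608 mm⁴.

I_y ≈ 6.8 × 10⁶ mm⁴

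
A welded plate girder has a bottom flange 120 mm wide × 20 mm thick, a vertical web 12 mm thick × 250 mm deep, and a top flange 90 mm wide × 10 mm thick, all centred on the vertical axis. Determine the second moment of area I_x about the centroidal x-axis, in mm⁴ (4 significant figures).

I_x ≈ 6.786 × 10⁷ mm⁴

Treat the section as a set of non-overlapping primitives; coordinates are from the bounding-box lower-left.
Bottom plate: 120 × 20, A = 2 400 mm², y = 10 mm, Ī = 80 000 mm⁴.
Web plate: 12 × 250, A = 3 000 mm², y = 145 mm, Ī = 15 625 000 mm⁴.
Top plate: 90 × 10, A = 900 mm², y = 275 mm, Ī = 7 500 mm⁴.
Centroid: ȳ = ΣA·y / ΣA = 112.143 mm.
Transfer each piece to the centroidal x-axis using Ī + A·d² with d = y − 112.143:
  bottom plate: d = -102.143 mm → contributes +25 119 592 mm⁴
  web plate: d = 32.8571 mm → contributes +18 863 776 mm⁴
  top plate: d = 162.857 mm → contributes +23 877 704 mm⁴
Total I = 67 861 071 mm⁴.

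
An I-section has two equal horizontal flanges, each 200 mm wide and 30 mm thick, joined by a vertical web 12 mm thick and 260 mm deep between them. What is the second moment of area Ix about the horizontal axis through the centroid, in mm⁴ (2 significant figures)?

Ix ≈ 2.7 × 10⁸ mm⁴

Break the section into simple shapes (no overlaps), measuring from the bottom-left corner of the bounding box.
Bottom flange: 200 × 30, A = 6 000 mm², y = 15 mm, Ī = 450 000 mm⁴.
Web: 12 × 260, A = 3 120 mm², y = 160 mm, Ī = 17 576 000 mm⁴.
Top flange: 200 × 30, A = 6 000 mm², y = 305 mm, Ī = 450 000 mm⁴.
By symmetry the centroid is at mid-height, ȳ = 160 mm.
Transfer each piece to the horizontal axis through the centroid using Ī + A·d² with d = y − 160:
  bottom flange: d = -145 mm → contributes +126 600 000 mm⁴
  web: d = 0 mm → contributes +17 576 000 mm⁴
  top flange: d = 145 mm → contributes +126 600 000 mm⁴
Total I = 270 776 000 mm⁴.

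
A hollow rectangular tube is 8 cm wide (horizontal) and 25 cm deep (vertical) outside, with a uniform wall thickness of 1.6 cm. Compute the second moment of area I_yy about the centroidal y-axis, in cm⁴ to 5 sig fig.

I_yy ≈ 865.76 cm⁴

Split into non-overlapping primitives; take the origin at the lower-left of the bounding box.
Outer rectangle: 8 × 25, A = 200 cm², x = 4 cm, Ī = 1066.667 cm⁴.
Inner void (subtracted): 4.8 × 21.8, A = 104.64 cm², x = 4 cm, Ī = 200.9088 cm⁴.
By symmetry the centroid is at mid-width, x̄ = 4 cm.
All pieces are centred on the centroidal y-axis, so I = ΣĪ (holes subtracted) = 865.7579 cm⁴.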